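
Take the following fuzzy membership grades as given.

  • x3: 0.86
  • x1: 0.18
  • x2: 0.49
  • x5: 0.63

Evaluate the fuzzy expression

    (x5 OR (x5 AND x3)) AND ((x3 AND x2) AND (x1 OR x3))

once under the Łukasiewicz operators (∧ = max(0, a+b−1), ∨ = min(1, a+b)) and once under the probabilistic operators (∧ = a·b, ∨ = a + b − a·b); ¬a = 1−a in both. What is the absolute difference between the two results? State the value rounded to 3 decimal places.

0.040

Under Łukasiewicz:
  x5 AND x3 = max(0, a+b−1) on (0.63, 0.86) = 0.49
  x5 OR (x5 AND x3) = min(1, a+b) on (0.63, 0.49) = 1.00
  x3 AND x2 = max(0, a+b−1) on (0.86, 0.49) = 0.35
  x1 OR x3 = min(1, a+b) on (0.18, 0.86) = 1.00
  (x3 AND x2) AND (x1 OR x3) = max(0, a+b−1) on (0.35, 1.00) = 0.35
  (x5 OR (x5 AND x3)) AND ((x3 AND x2) AND (x1 OR x3)) = max(0, a+b−1) on (1.00, 0.35) = 0.35
  → value = 0.3500
Under probabilistic:
  x5 AND x3 = a·b on (0.6300, 0.8600) = 0.5418
  x5 OR (x5 AND x3) = a + b − a·b on (0.6300, 0.5418) = 0.8305
  x3 AND x2 = a·b on (0.8600, 0.4900) = 0.4214
  x1 OR x3 = a + b − a·b on (0.1800, 0.8600) = 0.8852
  (x3 AND x2) AND (x1 OR x3) = a·b on (0.4214, 0.8852) = 0.3730
  (x5 OR (x5 AND x3)) AND ((x3 AND x2) AND (x1 OR x3)) = a·b on (0.8305, 0.3730) = 0.3098
  → value = 0.3098
|0.3500 − 0.3098| = 0.040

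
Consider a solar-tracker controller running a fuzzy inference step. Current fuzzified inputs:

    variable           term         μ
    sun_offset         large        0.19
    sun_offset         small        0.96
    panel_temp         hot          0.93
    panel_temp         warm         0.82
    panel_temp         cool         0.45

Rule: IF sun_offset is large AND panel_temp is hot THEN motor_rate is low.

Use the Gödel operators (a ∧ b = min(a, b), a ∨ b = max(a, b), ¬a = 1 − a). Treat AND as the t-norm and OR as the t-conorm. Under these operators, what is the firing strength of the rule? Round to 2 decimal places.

0.19

firing strength: large=0.19, hot=0.93; AND[min(a, b)] → w = 0.19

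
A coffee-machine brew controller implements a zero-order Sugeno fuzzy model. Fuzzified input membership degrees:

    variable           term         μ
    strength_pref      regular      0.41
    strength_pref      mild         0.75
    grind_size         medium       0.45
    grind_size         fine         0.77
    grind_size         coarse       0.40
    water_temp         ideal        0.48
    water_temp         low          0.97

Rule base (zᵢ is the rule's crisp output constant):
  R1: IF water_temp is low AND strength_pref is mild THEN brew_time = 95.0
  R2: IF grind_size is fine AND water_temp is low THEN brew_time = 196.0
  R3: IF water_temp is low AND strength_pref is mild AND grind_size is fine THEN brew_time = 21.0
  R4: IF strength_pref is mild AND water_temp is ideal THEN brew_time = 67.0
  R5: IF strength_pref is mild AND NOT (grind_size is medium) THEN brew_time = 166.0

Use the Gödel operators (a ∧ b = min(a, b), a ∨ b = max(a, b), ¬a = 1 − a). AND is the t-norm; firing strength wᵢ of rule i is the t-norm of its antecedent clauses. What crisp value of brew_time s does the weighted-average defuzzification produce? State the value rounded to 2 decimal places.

109.51

R1 (z=95.0): low=0.97, mild=0.75; AND[min(a, b)] → w = 0.75
R2 (z=196.0): fine=0.77, low=0.97; AND[min(a, b)] → w = 0.77
R3 (z=21.0): low=0.97, mild=0.75, fine=0.77; AND[min(a, b)] → w = 0.75
R4 (z=67.0): mild=0.75, ideal=0.48; AND[min(a, b)] → w = 0.48
R5 (z=166.0): mild=0.75, ¬medium=1−0.45=0.55; AND[min(a, b)] → w = 0.55
Weighted average = (0.75·95.0 + 0.77·196.0 + 0.75·21.0 + 0.48·67.0 + 0.55·166.0) / (0.75 + 0.77 + 0.75 + 0.48 + 0.55)
  = 361.3800 / 3.3000 = 109.51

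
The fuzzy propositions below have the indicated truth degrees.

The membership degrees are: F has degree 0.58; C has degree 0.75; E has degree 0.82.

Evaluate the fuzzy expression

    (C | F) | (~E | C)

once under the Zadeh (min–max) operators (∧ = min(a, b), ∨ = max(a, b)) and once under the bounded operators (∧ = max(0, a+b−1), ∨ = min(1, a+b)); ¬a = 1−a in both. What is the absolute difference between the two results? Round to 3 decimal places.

0.250

Under Zadeh (min–max):
  C | F = max(a, b) on (0.75, 0.58) = 0.75
  ~E = 1 − 0.82 = 0.18
  ~E | C = max(a, b) on (0.18, 0.75) = 0.75
  (C | F) | (~E | C) = max(a, b) on (0.75, 0.75) = 0.75
  → value = 0.7500
Under bounded:
  C | F = min(1, a+b) on (0.75, 0.58) = 1.00
  ~E = 1 − 0.82 = 0.18
  ~E | C = min(1, a+b) on (0.18, 0.75) = 0.93
  (C | F) | (~E | C) = min(1, a+b) on (1.00, 0.93) = 1.00
  → value = 1.0000
|0.7500 − 1.0000| = 0.250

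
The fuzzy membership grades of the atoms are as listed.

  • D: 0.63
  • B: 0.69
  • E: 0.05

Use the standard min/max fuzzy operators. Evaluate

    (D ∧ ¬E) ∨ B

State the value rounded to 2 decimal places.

0.69

¬E = 1 − 0.05 = 0.95
D ∧ ¬E = min(a, b) on (0.63, 0.95) = 0.63
(D ∧ ¬E) ∨ B = max(a, b) on (0.63, 0.69) = 0.69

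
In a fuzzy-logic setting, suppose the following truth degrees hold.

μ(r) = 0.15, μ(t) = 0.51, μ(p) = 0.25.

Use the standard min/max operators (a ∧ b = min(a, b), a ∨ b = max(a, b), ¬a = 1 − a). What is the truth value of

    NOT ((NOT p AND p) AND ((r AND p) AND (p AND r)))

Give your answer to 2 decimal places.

0.85

NOT p = 1 − 0.25 = 0.75
NOT p AND p = min(a, b) on (0.75, 0.25) = 0.25
r AND p = min(a, b) on (0.15, 0.25) = 0.15
p AND r = min(a, b) on (0.25, 0.15) = 0.15
(r AND p) AND (p AND r) = min(a, b) on (0.15, 0.15) = 0.15
(NOT p AND p) AND ((r AND p) AND (p AND r)) = min(a, b) on (0.25, 0.15) = 0.15
NOT ((NOT p AND p) AND ((r AND p) AND (p AND r))) = 1 − 0.15 = 0.85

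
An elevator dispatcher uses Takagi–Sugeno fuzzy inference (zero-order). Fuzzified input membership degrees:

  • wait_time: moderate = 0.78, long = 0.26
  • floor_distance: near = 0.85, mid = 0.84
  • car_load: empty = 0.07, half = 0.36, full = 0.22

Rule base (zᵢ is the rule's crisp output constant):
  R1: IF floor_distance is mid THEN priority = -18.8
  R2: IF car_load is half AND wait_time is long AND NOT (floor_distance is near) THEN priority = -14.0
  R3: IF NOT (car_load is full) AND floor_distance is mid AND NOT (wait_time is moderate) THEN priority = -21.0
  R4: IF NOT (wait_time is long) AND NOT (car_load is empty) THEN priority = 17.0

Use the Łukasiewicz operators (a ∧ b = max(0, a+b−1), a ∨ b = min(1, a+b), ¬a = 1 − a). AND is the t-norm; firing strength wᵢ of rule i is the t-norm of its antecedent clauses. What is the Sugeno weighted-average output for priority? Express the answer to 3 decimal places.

R1 (z=-18.8): mid=0.84 → w = 0.84
R2 (z=-14.0): half=0.36, long=0.26, ¬near=1−0.85=0.15; AND[max(0, a+b−1)] → w = 0.00
R3 (z=-21.0): ¬full=1−0.22=0.78, mid=0.84, ¬moderate=1−0.78=0.22; AND[max(0, a+b−1)] → w = 0.00
R4 (z=17.0): ¬long=1−0.26=0.74, ¬empty=1−0.07=0.93; AND[max(0, a+b−1)] → w = 0.67
Weighted average = (0.84·-18.8 + 0.00·-14.0 + 0.00·-21.0 + 0.67·17.0) / (0.84 + 0.00 + 0.00 + 0.67)
  = -4.4020 / 1.5100 = -2.915

-2.915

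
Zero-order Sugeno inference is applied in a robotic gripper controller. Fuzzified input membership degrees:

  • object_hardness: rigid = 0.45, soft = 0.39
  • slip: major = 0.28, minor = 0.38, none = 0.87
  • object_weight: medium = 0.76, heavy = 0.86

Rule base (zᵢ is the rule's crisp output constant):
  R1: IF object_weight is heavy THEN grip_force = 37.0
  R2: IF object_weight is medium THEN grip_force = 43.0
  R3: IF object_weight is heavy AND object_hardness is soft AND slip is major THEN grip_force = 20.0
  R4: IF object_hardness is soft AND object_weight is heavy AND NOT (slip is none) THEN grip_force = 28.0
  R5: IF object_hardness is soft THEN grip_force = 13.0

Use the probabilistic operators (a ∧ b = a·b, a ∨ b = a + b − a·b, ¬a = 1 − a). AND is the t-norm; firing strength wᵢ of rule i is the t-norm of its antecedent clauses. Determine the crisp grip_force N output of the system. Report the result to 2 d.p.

R1 (z=37.0): heavy=0.86 → w = 0.8600
R2 (z=43.0): medium=0.76 → w = 0.7600
R3 (z=20.0): heavy=0.86, soft=0.39, major=0.28; AND[a·b] → w = 0.0939
R4 (z=28.0): soft=0.39, heavy=0.86, ¬none=1−0.87=0.13; AND[a·b] → w = 0.0436
R5 (z=13.0): soft=0.39 → w = 0.3900
Weighted average = (0.8600·37.0 + 0.7600·43.0 + 0.0939·20.0 + 0.0436·28.0 + 0.3900·13.0) / (0.8600 + 0.7600 + 0.0939 + 0.0436 + 0.3900)
  = 72.6691 / 2.1475 = 33.84

33.84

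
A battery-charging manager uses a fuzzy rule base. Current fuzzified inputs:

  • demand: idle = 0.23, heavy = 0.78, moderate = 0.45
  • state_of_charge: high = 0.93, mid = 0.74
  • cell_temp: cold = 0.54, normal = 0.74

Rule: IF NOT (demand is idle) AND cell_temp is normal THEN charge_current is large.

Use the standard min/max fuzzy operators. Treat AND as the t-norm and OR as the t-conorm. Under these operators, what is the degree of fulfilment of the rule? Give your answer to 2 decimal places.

firing strength: ¬idle=1−0.23=0.77, normal=0.74; AND[min(a, b)] → w = 0.74

0.74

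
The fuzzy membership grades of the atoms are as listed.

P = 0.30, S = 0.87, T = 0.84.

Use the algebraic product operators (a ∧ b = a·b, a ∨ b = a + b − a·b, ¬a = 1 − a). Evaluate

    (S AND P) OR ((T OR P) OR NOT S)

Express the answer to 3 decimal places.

0.928

S AND P = a·b on (0.8700, 0.3000) = 0.2610
T OR P = a + b − a·b on (0.8400, 0.3000) = 0.8880
NOT S = 1 − 0.8700 = 0.1300
(T OR P) OR NOT S = a + b − a·b on (0.8880, 0.1300) = 0.9026
(S AND P) OR ((T OR P) OR NOT S) = a + b − a·b on (0.2610, 0.9026) = 0.9280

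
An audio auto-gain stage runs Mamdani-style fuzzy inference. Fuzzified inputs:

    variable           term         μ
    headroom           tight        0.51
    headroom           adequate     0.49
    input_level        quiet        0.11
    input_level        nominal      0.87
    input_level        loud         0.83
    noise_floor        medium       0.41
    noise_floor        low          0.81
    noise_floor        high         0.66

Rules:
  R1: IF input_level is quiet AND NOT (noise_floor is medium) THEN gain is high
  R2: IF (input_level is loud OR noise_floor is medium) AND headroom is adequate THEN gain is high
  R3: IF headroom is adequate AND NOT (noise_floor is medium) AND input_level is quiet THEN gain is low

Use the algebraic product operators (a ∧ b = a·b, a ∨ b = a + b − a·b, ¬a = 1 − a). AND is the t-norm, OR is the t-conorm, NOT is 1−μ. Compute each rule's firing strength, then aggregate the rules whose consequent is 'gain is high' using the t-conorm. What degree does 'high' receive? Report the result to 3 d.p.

R1: quiet=0.11, ¬medium=1−0.41=0.59; AND[a·b] → w = 0.0649
R2: (loud=0.83 OR medium=0.41) = 0.8997; AND[a·b] with adequate=0.49 → w = 0.4409
R3: adequate=0.49, ¬medium=1−0.41=0.59, quiet=0.11; AND[a·b] → w = 0.0318
Rules with consequent 'high': {R1, R2} → strengths 0.0649, 0.4409
Aggregate via t-conorm [a + b − a·b]: 0.4771

0.477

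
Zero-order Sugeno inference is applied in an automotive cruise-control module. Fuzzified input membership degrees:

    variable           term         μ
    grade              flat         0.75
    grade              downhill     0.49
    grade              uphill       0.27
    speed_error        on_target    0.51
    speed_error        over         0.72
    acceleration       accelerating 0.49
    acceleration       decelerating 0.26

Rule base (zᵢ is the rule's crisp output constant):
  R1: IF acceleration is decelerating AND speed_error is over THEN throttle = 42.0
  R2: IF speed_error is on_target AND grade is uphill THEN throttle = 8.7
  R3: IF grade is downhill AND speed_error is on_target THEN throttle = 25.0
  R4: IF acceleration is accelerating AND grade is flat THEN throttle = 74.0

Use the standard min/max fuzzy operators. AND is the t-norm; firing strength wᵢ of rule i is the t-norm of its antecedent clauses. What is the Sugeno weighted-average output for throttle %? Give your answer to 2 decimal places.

R1 (z=42.0): decelerating=0.26, over=0.72; AND[min(a, b)] → w = 0.26
R2 (z=8.7): on_target=0.51, uphill=0.27; AND[min(a, b)] → w = 0.27
R3 (z=25.0): downhill=0.49, on_target=0.51; AND[min(a, b)] → w = 0.49
R4 (z=74.0): accelerating=0.49, flat=0.75; AND[min(a, b)] → w = 0.49
Weighted average = (0.26·42.0 + 0.27·8.7 + 0.49·25.0 + 0.49·74.0) / (0.26 + 0.27 + 0.49 + 0.49)
  = 61.7790 / 1.5100 = 40.91

40.91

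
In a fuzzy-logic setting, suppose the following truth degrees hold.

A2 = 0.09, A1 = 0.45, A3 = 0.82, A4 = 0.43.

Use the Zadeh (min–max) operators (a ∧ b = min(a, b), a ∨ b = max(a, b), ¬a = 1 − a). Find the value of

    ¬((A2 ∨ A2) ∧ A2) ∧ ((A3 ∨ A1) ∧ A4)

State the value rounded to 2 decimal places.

0.43

A2 ∨ A2 = max(a, b) on (0.09, 0.09) = 0.09
(A2 ∨ A2) ∧ A2 = min(a, b) on (0.09, 0.09) = 0.09
¬((A2 ∨ A2) ∧ A2) = 1 − 0.09 = 0.91
A3 ∨ A1 = max(a, b) on (0.82, 0.45) = 0.82
(A3 ∨ A1) ∧ A4 = min(a, b) on (0.82, 0.43) = 0.43
¬((A2 ∨ A2) ∧ A2) ∧ ((A3 ∨ A1) ∧ A4) = min(a, b) on (0.91, 0.43) = 0.43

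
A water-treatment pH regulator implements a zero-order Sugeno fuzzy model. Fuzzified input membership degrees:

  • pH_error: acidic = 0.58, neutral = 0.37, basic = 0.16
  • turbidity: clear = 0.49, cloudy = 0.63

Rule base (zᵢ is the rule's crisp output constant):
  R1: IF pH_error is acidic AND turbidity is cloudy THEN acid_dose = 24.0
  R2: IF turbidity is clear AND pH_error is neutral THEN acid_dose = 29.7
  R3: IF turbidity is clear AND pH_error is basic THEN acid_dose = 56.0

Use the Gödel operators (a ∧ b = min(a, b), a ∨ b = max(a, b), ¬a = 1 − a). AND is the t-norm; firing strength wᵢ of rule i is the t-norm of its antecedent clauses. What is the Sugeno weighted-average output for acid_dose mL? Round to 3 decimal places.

R1 (z=24.0): acidic=0.58, cloudy=0.63; AND[min(a, b)] → w = 0.58
R2 (z=29.7): clear=0.49, neutral=0.37; AND[min(a, b)] → w = 0.37
R3 (z=56.0): clear=0.49, basic=0.16; AND[min(a, b)] → w = 0.16
Weighted average = (0.58·24.0 + 0.37·29.7 + 0.16·56.0) / (0.58 + 0.37 + 0.16)
  = 33.8690 / 1.1100 = 30.513

30.513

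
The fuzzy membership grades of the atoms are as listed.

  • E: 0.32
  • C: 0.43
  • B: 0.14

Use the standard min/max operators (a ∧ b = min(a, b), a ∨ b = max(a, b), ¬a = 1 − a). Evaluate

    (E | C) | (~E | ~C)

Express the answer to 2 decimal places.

E | C = max(a, b) on (0.32, 0.43) = 0.43
~E = 1 − 0.32 = 0.68
~C = 1 − 0.43 = 0.57
~E | ~C = max(a, b) on (0.68, 0.57) = 0.68
(E | C) | (~E | ~C) = max(a, b) on (0.43, 0.68) = 0.68

0.68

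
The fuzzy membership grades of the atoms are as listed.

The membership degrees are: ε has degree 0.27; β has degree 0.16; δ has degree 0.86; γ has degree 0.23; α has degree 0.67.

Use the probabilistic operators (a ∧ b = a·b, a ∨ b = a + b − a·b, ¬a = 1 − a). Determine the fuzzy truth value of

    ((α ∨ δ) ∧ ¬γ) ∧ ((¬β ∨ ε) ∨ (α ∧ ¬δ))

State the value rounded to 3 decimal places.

0.657

α ∨ δ = a + b − a·b on (0.6700, 0.8600) = 0.9538
¬γ = 1 − 0.2300 = 0.7700
(α ∨ δ) ∧ ¬γ = a·b on (0.9538, 0.7700) = 0.7344
¬β = 1 − 0.1600 = 0.8400
¬β ∨ ε = a + b − a·b on (0.8400, 0.2700) = 0.8832
¬δ = 1 − 0.8600 = 0.1400
α ∧ ¬δ = a·b on (0.6700, 0.1400) = 0.0938
(¬β ∨ ε) ∨ (α ∧ ¬δ) = a + b − a·b on (0.8832, 0.0938) = 0.8942
((α ∨ δ) ∧ ¬γ) ∧ ((¬β ∨ ε) ∨ (α ∧ ¬δ)) = a·b on (0.7344, 0.8942) = 0.6567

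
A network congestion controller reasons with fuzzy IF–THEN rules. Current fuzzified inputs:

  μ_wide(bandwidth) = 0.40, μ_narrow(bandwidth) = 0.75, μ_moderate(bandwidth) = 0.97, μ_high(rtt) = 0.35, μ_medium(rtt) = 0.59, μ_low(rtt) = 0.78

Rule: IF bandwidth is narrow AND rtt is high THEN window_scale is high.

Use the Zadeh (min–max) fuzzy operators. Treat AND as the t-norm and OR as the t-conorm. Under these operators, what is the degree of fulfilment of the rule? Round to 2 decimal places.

firing strength: narrow=0.75, high=0.35; AND[min(a, b)] → w = 0.35

0.35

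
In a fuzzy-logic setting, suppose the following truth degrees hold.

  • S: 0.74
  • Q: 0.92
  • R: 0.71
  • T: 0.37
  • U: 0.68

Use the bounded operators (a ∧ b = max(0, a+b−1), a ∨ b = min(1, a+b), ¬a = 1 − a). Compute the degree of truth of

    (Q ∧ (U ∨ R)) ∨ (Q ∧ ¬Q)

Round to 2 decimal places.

U ∨ R = min(1, a+b) on (0.68, 0.71) = 1.00
Q ∧ (U ∨ R) = max(0, a+b−1) on (0.92, 1.00) = 0.92
¬Q = 1 − 0.92 = 0.08
Q ∧ ¬Q = max(0, a+b−1) on (0.92, 0.08) = 0.00
(Q ∧ (U ∨ R)) ∨ (Q ∧ ¬Q) = min(1, a+b) on (0.92, 0.00) = 0.92

0.92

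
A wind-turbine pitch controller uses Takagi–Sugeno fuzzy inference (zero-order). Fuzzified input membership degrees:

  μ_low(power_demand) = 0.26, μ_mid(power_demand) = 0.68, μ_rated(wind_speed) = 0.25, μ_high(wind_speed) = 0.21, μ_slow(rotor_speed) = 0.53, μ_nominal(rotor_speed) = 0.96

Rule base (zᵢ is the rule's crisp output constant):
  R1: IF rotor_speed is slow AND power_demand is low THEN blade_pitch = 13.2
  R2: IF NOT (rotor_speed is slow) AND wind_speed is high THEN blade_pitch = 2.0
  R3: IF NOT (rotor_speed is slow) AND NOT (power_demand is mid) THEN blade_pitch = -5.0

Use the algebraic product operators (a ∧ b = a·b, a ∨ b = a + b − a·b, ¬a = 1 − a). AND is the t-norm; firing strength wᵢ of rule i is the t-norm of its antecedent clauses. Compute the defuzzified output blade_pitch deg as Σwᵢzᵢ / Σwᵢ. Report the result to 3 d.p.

R1 (z=13.2): slow=0.53, low=0.26; AND[a·b] → w = 0.1378
R2 (z=2.0): ¬slow=1−0.53=0.47, high=0.21; AND[a·b] → w = 0.0987
R3 (z=-5.0): ¬slow=1−0.53=0.47, ¬mid=1−0.68=0.32; AND[a·b] → w = 0.1504
Weighted average = (0.1378·13.2 + 0.0987·2.0 + 0.1504·-5.0) / (0.1378 + 0.0987 + 0.1504)
  = 1.2644 / 0.3869 = 3.268

3.268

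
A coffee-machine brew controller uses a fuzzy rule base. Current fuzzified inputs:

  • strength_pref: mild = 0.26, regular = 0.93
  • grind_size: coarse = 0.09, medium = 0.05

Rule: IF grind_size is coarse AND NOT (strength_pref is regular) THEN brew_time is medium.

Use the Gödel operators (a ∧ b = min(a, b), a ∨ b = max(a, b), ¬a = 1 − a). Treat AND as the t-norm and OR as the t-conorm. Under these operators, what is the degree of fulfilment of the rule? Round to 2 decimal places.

0.07

firing strength: coarse=0.09, ¬regular=1−0.93=0.07; AND[min(a, b)] → w = 0.07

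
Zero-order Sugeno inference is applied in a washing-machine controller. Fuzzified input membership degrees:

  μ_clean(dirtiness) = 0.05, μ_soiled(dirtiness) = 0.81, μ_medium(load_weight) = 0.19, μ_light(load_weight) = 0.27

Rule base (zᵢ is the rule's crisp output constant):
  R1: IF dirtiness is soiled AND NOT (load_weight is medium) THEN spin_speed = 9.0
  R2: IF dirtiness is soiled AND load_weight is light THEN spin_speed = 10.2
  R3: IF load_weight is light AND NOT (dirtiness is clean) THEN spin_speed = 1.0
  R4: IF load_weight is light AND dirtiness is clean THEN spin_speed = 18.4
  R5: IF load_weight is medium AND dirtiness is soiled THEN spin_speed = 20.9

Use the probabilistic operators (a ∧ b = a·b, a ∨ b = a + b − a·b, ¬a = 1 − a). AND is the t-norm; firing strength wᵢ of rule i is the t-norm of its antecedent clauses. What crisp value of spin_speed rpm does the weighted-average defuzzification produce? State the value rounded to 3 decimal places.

9.130

R1 (z=9.0): soiled=0.81, ¬medium=1−0.19=0.81; AND[a·b] → w = 0.6561
R2 (z=10.2): soiled=0.81, light=0.27; AND[a·b] → w = 0.2187
R3 (z=1.0): light=0.27, ¬clean=1−0.05=0.95; AND[a·b] → w = 0.2565
R4 (z=18.4): light=0.27, clean=0.05; AND[a·b] → w = 0.0135
R5 (z=20.9): medium=0.19, soiled=0.81; AND[a·b] → w = 0.1539
Weighted average = (0.6561·9.0 + 0.2187·10.2 + 0.2565·1.0 + 0.0135·18.4 + 0.1539·20.9) / (0.6561 + 0.2187 + 0.2565 + 0.0135 + 0.1539)
  = 11.8571 / 1.2987 = 9.130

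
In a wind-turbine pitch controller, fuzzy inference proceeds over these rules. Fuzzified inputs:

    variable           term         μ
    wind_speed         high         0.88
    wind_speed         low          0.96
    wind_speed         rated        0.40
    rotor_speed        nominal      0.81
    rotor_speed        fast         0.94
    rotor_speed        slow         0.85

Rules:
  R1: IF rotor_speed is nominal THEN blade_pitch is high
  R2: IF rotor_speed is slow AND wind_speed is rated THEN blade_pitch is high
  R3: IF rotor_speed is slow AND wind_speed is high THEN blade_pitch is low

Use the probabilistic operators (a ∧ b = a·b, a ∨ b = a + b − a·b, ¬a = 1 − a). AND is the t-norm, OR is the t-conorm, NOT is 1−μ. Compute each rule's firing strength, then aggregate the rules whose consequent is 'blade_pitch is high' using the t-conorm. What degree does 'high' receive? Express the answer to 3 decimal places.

R1: nominal=0.81 → w = 0.8100
R2: slow=0.85, rated=0.40; AND[a·b] → w = 0.3400
R3: slow=0.85, high=0.88; AND[a·b] → w = 0.7480
Rules with consequent 'high': {R1, R2} → strengths 0.8100, 0.3400
Aggregate via t-conorm [a + b − a·b]: 0.8746

0.875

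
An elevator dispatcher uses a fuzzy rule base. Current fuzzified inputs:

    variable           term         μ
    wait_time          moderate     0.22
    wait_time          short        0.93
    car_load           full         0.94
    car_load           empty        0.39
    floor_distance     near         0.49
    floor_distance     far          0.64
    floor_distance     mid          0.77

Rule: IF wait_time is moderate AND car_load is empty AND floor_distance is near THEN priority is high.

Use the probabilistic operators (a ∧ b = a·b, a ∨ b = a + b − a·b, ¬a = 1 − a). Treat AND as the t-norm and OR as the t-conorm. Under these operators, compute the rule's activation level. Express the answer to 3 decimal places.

firing strength: moderate=0.22, empty=0.39, near=0.49; AND[a·b] → w = 0.0420

0.042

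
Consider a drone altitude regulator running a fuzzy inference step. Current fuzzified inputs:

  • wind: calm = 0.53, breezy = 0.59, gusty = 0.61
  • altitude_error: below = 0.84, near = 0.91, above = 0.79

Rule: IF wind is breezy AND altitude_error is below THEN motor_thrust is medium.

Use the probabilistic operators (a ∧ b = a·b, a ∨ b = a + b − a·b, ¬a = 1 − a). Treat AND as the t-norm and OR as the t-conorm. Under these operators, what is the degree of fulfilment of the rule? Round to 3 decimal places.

0.496

firing strength: breezy=0.59, below=0.84; AND[a·b] → w = 0.4956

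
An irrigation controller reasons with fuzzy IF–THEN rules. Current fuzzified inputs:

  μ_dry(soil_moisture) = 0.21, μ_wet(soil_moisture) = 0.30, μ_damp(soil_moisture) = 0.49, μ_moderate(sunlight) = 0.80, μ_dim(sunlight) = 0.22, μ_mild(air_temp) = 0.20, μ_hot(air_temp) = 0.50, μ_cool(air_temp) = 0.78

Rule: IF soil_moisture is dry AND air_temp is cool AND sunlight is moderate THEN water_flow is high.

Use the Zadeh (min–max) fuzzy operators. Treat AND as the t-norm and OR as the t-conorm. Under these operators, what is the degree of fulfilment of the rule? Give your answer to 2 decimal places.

0.21

firing strength: dry=0.21, cool=0.78, moderate=0.80; AND[min(a, b)] → w = 0.21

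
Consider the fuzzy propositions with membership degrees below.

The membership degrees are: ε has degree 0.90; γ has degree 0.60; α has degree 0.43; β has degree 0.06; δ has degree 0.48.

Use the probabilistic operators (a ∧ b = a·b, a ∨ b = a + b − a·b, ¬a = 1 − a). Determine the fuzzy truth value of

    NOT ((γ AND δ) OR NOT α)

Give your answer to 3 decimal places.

0.306

γ AND δ = a·b on (0.6000, 0.4800) = 0.2880
NOT α = 1 − 0.4300 = 0.5700
(γ AND δ) OR NOT α = a + b − a·b on (0.2880, 0.5700) = 0.6938
NOT ((γ AND δ) OR NOT α) = 1 − 0.6938 = 0.3062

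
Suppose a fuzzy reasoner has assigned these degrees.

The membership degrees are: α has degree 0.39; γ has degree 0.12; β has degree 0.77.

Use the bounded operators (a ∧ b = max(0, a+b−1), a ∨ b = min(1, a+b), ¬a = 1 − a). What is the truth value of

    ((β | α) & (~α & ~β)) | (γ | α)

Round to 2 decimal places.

β | α = min(1, a+b) on (0.77, 0.39) = 1.00
~α = 1 − 0.39 = 0.61
~β = 1 − 0.77 = 0.23
~α & ~β = max(0, a+b−1) on (0.61, 0.23) = 0.00
(β | α) & (~α & ~β) = max(0, a+b−1) on (1.00, 0.00) = 0.00
γ | α = min(1, a+b) on (0.12, 0.39) = 0.51
((β | α) & (~α & ~β)) | (γ | α) = min(1, a+b) on (0.00, 0.51) = 0.51

0.51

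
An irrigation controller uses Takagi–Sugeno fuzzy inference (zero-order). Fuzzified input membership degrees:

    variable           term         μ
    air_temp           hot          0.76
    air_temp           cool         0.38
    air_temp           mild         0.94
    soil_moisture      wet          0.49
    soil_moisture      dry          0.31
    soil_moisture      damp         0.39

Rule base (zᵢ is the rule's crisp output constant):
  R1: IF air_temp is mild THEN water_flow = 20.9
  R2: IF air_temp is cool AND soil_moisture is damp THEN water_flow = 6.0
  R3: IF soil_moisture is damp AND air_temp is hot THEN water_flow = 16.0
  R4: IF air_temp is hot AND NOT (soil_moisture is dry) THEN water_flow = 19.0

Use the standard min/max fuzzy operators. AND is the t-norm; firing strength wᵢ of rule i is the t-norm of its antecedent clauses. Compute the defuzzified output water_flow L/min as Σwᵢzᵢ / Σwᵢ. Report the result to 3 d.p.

17.198

R1 (z=20.9): mild=0.94 → w = 0.94
R2 (z=6.0): cool=0.38, damp=0.39; AND[min(a, b)] → w = 0.38
R3 (z=16.0): damp=0.39, hot=0.76; AND[min(a, b)] → w = 0.39
R4 (z=19.0): hot=0.76, ¬dry=1−0.31=0.69; AND[min(a, b)] → w = 0.69
Weighted average = (0.94·20.9 + 0.38·6.0 + 0.39·16.0 + 0.69·19.0) / (0.94 + 0.38 + 0.39 + 0.69)
  = 41.2760 / 2.4000 = 17.198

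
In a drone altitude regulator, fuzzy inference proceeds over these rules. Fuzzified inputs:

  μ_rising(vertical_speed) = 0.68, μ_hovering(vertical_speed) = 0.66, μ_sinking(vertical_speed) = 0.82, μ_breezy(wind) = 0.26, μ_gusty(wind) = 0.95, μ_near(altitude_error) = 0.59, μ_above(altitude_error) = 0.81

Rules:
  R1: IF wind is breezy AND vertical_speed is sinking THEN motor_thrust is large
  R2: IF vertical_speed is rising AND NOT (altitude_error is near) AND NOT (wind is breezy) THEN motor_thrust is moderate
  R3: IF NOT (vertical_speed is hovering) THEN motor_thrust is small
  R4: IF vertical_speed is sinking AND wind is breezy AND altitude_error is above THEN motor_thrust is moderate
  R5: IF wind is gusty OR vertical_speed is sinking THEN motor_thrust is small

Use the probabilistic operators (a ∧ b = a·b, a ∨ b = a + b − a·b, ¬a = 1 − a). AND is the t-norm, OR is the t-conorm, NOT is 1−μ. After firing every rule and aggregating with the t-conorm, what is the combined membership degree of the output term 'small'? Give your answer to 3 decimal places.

R1: breezy=0.26, sinking=0.82; AND[a·b] → w = 0.2132
R2: rising=0.68, ¬near=1−0.59=0.41, ¬breezy=1−0.26=0.74; AND[a·b] → w = 0.2063
R3: ¬hovering=1−0.66=0.34 → w = 0.3400
R4: sinking=0.82, breezy=0.26, above=0.81; AND[a·b] → w = 0.1727
R5: gusty=0.95, sinking=0.82; OR[a + b − a·b] → w = 0.9910
Rules with consequent 'small': {R3, R5} → strengths 0.3400, 0.9910
Aggregate via t-conorm [a + b − a·b]: 0.9941

0.994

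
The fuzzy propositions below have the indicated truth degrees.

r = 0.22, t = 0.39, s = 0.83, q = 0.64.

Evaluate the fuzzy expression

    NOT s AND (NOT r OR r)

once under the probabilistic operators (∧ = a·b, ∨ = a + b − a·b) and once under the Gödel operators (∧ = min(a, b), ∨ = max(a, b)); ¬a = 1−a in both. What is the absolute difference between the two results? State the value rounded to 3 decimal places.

Under probabilistic:
  NOT s = 1 − 0.8300 = 0.1700
  NOT r = 1 − 0.2200 = 0.7800
  NOT r OR r = a + b − a·b on (0.7800, 0.2200) = 0.8284
  NOT s AND (NOT r OR r) = a·b on (0.1700, 0.8284) = 0.1408
  → value = 0.1408
Under Gödel:
  NOT s = 1 − 0.83 = 0.17
  NOT r = 1 − 0.22 = 0.78
  NOT r OR r = max(a, b) on (0.78, 0.22) = 0.78
  NOT s AND (NOT r OR r) = min(a, b) on (0.17, 0.78) = 0.17
  → value = 0.1700
|0.1408 − 0.1700| = 0.029

0.029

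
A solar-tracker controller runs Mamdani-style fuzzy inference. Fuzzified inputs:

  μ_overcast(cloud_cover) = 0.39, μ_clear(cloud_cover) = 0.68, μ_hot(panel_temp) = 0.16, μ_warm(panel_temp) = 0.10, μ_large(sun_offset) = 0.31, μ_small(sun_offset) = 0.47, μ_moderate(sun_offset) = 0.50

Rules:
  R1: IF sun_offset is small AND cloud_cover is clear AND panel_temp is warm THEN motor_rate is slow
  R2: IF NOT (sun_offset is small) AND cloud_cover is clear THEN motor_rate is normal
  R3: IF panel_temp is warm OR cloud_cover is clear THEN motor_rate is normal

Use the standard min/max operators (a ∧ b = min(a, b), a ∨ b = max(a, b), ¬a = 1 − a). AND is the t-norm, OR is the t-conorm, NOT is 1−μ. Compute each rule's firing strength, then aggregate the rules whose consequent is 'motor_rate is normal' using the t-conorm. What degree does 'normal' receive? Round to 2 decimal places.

R1: small=0.47, clear=0.68, warm=0.10; AND[min(a, b)] → w = 0.10
R2: ¬small=1−0.47=0.53, clear=0.68; AND[min(a, b)] → w = 0.53
R3: warm=0.10, clear=0.68; OR[max(a, b)] → w = 0.68
Rules with consequent 'normal': {R2, R3} → strengths 0.53, 0.68
Aggregate via t-conorm [max(a, b)]: 0.68

0.68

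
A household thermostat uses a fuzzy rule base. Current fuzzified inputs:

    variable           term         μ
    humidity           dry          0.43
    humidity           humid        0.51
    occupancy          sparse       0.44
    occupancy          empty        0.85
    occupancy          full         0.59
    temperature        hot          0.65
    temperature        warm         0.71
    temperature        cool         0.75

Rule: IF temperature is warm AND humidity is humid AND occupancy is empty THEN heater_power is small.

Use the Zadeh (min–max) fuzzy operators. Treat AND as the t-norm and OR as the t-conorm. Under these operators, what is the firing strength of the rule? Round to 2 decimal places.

firing strength: warm=0.71, humid=0.51, empty=0.85; AND[min(a, b)] → w = 0.51

0.51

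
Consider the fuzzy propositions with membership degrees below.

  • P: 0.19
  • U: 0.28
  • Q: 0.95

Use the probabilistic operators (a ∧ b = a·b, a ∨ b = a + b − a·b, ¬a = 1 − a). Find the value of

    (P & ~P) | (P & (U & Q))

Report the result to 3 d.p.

~P = 1 − 0.1900 = 0.8100
P & ~P = a·b on (0.1900, 0.8100) = 0.1539
U & Q = a·b on (0.2800, 0.9500) = 0.2660
P & (U & Q) = a·b on (0.1900, 0.2660) = 0.0505
(P & ~P) | (P & (U & Q)) = a + b − a·b on (0.1539, 0.0505) = 0.1967

0.197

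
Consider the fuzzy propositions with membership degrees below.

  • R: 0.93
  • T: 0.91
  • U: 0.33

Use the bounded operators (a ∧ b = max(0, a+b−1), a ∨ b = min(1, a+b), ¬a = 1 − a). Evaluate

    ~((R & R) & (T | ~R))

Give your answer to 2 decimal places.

R & R = max(0, a+b−1) on (0.93, 0.93) = 0.86
~R = 1 − 0.93 = 0.07
T | ~R = min(1, a+b) on (0.91, 0.07) = 0.98
(R & R) & (T | ~R) = max(0, a+b−1) on (0.86, 0.98) = 0.84
~((R & R) & (T | ~R)) = 1 − 0.84 = 0.16

0.16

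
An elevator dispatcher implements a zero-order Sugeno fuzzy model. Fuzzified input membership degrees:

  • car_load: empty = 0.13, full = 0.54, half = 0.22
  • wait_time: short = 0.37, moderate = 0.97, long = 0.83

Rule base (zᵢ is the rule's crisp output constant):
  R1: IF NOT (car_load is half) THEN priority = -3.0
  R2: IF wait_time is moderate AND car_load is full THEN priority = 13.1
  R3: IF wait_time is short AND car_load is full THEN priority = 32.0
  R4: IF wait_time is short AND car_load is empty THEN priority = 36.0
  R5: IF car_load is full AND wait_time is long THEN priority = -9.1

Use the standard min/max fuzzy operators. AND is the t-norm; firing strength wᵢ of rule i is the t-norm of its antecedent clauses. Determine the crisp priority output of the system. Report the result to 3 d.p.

R1 (z=-3.0): ¬half=1−0.22=0.78 → w = 0.78
R2 (z=13.1): moderate=0.97, full=0.54; AND[min(a, b)] → w = 0.54
R3 (z=32.0): short=0.37, full=0.54; AND[min(a, b)] → w = 0.37
R4 (z=36.0): short=0.37, empty=0.13; AND[min(a, b)] → w = 0.13
R5 (z=-9.1): full=0.54, long=0.83; AND[min(a, b)] → w = 0.54
Weighted average = (0.78·-3.0 + 0.54·13.1 + 0.37·32.0 + 0.13·36.0 + 0.54·-9.1) / (0.78 + 0.54 + 0.37 + 0.13 + 0.54)
  = 16.3400 / 2.3600 = 6.924

6.924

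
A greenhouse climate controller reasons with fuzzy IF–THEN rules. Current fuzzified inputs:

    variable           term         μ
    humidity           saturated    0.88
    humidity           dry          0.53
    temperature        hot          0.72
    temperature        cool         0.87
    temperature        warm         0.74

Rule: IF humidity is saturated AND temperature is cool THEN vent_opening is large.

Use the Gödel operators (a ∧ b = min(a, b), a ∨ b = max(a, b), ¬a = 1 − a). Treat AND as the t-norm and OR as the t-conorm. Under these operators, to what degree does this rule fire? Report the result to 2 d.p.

firing strength: saturated=0.88, cool=0.87; AND[min(a, b)] → w = 0.87

0.87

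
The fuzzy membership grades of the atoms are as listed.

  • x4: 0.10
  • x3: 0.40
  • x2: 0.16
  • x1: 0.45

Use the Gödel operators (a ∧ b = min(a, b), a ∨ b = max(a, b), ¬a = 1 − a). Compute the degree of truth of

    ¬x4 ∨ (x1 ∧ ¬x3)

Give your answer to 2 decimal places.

0.90

¬x4 = 1 − 0.10 = 0.90
¬x3 = 1 − 0.40 = 0.60
x1 ∧ ¬x3 = min(a, b) on (0.45, 0.60) = 0.45
¬x4 ∨ (x1 ∧ ¬x3) = max(a, b) on (0.90, 0.45) = 0.90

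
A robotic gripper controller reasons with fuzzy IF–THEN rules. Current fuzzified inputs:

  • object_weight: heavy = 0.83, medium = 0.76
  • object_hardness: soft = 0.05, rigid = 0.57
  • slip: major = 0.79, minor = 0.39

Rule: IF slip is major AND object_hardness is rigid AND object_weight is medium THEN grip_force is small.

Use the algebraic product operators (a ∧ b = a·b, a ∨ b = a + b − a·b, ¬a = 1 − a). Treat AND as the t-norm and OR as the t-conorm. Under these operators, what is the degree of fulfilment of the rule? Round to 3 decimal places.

firing strength: major=0.79, rigid=0.57, medium=0.76; AND[a·b] → w = 0.3422

0.342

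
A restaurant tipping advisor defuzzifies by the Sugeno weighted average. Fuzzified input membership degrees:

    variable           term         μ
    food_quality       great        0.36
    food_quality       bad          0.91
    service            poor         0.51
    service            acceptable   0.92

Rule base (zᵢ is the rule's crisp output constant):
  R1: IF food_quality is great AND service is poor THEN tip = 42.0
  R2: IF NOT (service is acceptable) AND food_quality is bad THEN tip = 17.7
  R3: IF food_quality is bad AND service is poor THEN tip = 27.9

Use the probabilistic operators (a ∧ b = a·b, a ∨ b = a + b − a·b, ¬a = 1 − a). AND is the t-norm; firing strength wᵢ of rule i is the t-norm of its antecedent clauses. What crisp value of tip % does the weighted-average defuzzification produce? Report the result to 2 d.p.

R1 (z=42.0): great=0.36, poor=0.51; AND[a·b] → w = 0.1836
R2 (z=17.7): ¬acceptable=1−0.92=0.08, bad=0.91; AND[a·b] → w = 0.0728
R3 (z=27.9): bad=0.91, poor=0.51; AND[a·b] → w = 0.4641
Weighted average = (0.1836·42.0 + 0.0728·17.7 + 0.4641·27.9) / (0.1836 + 0.0728 + 0.4641)
  = 21.9481 / 0.7205 = 30.46

30.46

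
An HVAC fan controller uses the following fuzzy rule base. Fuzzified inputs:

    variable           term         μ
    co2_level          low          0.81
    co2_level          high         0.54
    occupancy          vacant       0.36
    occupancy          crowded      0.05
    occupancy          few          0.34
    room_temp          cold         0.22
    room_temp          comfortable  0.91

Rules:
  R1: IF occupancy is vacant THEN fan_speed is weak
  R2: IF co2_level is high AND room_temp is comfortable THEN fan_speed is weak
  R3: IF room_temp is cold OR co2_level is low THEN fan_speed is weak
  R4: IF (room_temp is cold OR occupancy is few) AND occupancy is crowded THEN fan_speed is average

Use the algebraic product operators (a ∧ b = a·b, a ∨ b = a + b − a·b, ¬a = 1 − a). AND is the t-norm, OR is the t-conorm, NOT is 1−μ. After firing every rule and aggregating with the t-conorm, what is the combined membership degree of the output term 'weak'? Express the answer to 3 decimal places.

R1: vacant=0.36 → w = 0.3600
R2: high=0.54, comfortable=0.91; AND[a·b] → w = 0.4914
R3: cold=0.22, low=0.81; OR[a + b − a·b] → w = 0.8518
R4: (cold=0.22 OR few=0.34) = 0.4852; AND[a·b] with crowded=0.05 → w = 0.0243
Rules with consequent 'weak': {R1, R2, R3} → strengths 0.3600, 0.4914, 0.8518
Aggregate via t-conorm [a + b − a·b]: 0.9518

0.952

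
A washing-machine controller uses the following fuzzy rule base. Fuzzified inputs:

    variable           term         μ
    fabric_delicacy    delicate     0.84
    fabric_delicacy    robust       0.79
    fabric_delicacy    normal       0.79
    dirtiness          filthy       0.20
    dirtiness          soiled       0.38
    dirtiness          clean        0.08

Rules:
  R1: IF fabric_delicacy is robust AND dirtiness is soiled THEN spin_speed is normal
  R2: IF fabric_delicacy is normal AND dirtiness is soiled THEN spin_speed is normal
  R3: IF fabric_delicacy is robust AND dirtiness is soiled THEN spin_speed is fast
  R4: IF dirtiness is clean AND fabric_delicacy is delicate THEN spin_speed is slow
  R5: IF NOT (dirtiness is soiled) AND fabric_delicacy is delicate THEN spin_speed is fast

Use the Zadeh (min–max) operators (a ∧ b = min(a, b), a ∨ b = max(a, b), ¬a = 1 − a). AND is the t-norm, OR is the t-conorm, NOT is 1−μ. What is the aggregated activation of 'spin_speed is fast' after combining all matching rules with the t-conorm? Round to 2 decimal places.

R1: robust=0.79, soiled=0.38; AND[min(a, b)] → w = 0.38
R2: normal=0.79, soiled=0.38; AND[min(a, b)] → w = 0.38
R3: robust=0.79, soiled=0.38; AND[min(a, b)] → w = 0.38
R4: clean=0.08, delicate=0.84; AND[min(a, b)] → w = 0.08
R5: ¬soiled=1−0.38=0.62, delicate=0.84; AND[min(a, b)] → w = 0.62
Rules with consequent 'fast': {R3, R5} → strengths 0.38, 0.62
Aggregate via t-conorm [max(a, b)]: 0.62

0.62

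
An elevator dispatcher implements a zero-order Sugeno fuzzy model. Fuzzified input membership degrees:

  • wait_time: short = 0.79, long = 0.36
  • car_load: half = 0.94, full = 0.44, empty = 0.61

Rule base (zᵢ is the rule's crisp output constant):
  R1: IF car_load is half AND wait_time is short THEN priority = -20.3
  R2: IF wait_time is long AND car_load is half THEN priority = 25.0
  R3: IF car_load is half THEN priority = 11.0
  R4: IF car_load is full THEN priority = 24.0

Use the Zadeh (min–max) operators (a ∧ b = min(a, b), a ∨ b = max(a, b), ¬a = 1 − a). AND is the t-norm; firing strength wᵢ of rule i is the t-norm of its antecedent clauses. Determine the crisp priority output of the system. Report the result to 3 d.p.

R1 (z=-20.3): half=0.94, short=0.79; AND[min(a, b)] → w = 0.79
R2 (z=25.0): long=0.36, half=0.94; AND[min(a, b)] → w = 0.36
R3 (z=11.0): half=0.94 → w = 0.94
R4 (z=24.0): full=0.44 → w = 0.44
Weighted average = (0.79·-20.3 + 0.36·25.0 + 0.94·11.0 + 0.44·24.0) / (0.79 + 0.36 + 0.94 + 0.44)
  = 13.8630 / 2.5300 = 5.479

5.479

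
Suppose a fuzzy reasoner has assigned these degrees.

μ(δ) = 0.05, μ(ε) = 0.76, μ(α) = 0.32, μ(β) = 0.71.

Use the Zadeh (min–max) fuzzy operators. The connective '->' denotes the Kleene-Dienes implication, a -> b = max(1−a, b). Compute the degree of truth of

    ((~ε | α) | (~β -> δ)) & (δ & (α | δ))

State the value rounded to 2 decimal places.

~ε = 1 − 0.76 = 0.24
~ε | α = max(a, b) on (0.24, 0.32) = 0.32
~β = 1 − 0.71 = 0.29
~β -> δ  [Kleene-Dienes: max(1−a, b)] with a=0.29, b=0.05 → 0.71
(~ε | α) | (~β -> δ) = max(a, b) on (0.32, 0.71) = 0.71
α | δ = max(a, b) on (0.32, 0.05) = 0.32
δ & (α | δ) = min(a, b) on (0.05, 0.32) = 0.05
((~ε | α) | (~β -> δ)) & (δ & (α | δ)) = min(a, b) on (0.71, 0.05) = 0.05

0.05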